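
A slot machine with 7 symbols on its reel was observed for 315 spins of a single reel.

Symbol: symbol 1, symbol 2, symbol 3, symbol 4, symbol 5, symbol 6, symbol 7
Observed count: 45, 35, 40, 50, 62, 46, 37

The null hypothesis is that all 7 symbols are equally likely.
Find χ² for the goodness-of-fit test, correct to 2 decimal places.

Expected count for each of the 7 categories: 315/7 = 45.
cat           O        E   (O−E)²/E
symbol 1     45       45      0.000
symbol 2     35       45      2.222
symbol 3     40       45      0.556
symbol 4     50       45      0.556
symbol 5     62       45      6.422
symbol 6     46       45      0.022
symbol 7     37       45      1.422
Sum = 11.20

11.20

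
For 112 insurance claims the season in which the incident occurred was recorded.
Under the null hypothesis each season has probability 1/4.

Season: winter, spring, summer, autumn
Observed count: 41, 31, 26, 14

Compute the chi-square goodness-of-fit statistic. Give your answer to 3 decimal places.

Expected count for each of the 4 categories: 112/4 = 28.
cat         O        E   (O−E)²/E
winter     41       28     6.0357
spring     31       28     0.3214
summer     26       28     0.1429
autumn     14       28     7.0000
Sum = 13.500

13.500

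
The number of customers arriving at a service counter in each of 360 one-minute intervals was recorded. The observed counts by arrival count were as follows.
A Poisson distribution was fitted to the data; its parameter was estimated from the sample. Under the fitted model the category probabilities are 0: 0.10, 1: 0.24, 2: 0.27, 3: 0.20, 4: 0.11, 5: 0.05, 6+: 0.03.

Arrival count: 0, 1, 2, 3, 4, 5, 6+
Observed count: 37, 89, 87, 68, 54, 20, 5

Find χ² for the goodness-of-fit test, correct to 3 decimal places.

Expected counts E_i = n·p_i: 360×0.10 = 36, 360×0.24 = 86.4, 360×0.27 = 97.2, 360×0.20 = 72, 360×0.11 = 39.6, 360×0.05 = 18, 360×0.03 = 10.8.
0: (37 − 36)²/36 = 1/36 = 0.0278
1: (89 − 86.4)²/86.4 = 6.76/86.4 = 0.0782
2: (87 − 97.2)²/97.2 = 104.04/97.2 = 1.0704
3: (68 − 72)²/72 = 16/72 = 0.2222
4: (54 − 39.6)²/39.6 = 207.36/39.6 = 5.2364
5: (20 − 18)²/18 = 4/18 = 0.2222
6+: (5 − 10.8)²/10.8 = 33.64/10.8 = 3.1148
Sum = 9.972

9.972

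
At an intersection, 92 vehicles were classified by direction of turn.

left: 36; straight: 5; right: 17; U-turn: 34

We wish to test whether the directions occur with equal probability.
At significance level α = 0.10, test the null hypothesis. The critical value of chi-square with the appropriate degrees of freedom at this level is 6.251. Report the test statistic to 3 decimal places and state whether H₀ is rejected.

28.261; reject

Expected count for each of the 4 categories: 92/4 = 23.
left: (36 − 23)²/23 = 169/23 = 7.3478
straight: (5 − 23)²/23 = 324/23 = 14.0870
right: (17 − 23)²/23 = 36/23 = 1.5652
U-turn: (34 − 23)²/23 = 121/23 = 5.2609
Sum = 28.261
df = 3. Since 28.261 > 6.251, we reject H₀.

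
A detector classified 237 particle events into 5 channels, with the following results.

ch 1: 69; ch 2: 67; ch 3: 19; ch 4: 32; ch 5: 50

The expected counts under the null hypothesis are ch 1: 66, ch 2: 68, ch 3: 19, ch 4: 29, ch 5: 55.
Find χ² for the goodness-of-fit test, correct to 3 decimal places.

cat         O        E   (O−E)²/E
ch 1       69       66     0.1364
ch 2       67       68     0.0147
ch 3       19       19     0.0000
ch 4       32       29     0.3103
ch 5       50       55     0.4545
Sum = 0.916

0.916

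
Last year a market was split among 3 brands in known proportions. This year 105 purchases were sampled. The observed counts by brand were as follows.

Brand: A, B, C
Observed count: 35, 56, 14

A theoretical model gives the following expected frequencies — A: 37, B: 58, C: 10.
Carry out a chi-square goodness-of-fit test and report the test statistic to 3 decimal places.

cat         O        E   (O−E)²/E
A          35       37     0.1081
B          56       58     0.0690
C          14       10     1.6000
Sum = 1.777

1.777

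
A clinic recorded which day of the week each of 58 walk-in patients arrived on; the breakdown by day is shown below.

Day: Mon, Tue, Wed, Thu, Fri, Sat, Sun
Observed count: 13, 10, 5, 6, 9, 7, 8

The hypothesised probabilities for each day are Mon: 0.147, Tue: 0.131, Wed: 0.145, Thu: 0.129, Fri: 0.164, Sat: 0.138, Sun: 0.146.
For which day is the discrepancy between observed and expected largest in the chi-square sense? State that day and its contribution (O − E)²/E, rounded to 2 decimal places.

Mon, 2.35

Expected counts E_i = n·p_i: 58×0.147 = 8.526, 58×0.131 = 7.598, 58×0.145 = 8.41, 58×0.129 = 7.482, 58×0.164 = 9.512, 58×0.138 = 8.004, 58×0.146 = 8.468.
cat         O        E   (O−E)²/E
Mon        13    8.526      2.348
Tue        10    7.598      0.759
Wed         5     8.41      1.383
Thu         6    7.482      0.294
Fri         9    9.512      0.028
Sat         7    8.004      0.126
Sun         8    8.468      0.026
The largest term is for Mon: 2.35.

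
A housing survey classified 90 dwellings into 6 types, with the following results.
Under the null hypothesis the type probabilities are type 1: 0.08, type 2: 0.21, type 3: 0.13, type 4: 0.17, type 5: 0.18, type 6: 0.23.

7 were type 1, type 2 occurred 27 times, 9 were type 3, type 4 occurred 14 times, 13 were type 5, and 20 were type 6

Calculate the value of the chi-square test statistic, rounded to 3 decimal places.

4.866

Expected counts E_i = n·p_i: 90×0.08 = 7.2, 90×0.21 = 18.9, 90×0.13 = 11.7, 90×0.17 = 15.3, 90×0.18 = 16.2, 90×0.23 = 20.7.
χ² = (7−7.2)²/7.2 + (27−18.9)²/18.9 + (9−11.7)²/11.7 + (14−15.3)²/15.3 + (13−16.2)²/16.2 + (20−20.7)²/20.7
   = 0.0056 + 3.4714 + 0.6231 + 0.1105 + 0.6321 + 0.0237
Sum = 4.866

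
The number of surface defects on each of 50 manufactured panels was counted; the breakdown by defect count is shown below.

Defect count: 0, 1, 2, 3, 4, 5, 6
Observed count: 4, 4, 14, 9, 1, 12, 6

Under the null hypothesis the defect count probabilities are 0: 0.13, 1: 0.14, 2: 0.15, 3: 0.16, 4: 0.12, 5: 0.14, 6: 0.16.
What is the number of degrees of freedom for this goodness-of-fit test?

There are k = 7 categories and no parameters were estimated from the data, so df = 7 − 1 = 6.

6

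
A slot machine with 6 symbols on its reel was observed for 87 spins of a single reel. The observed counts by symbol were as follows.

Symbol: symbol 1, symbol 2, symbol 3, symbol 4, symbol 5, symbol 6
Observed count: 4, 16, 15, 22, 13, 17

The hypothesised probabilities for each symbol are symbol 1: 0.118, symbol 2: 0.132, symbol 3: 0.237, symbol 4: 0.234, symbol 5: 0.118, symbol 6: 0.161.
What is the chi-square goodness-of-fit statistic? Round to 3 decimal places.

8.632

Expected counts E_i = n·p_i: 87×0.118 = 10.266, 87×0.132 = 11.484, 87×0.237 = 20.619, 87×0.234 = 20.358, 87×0.118 = 10.266, 87×0.161 = 14.007.
symbol 1: (4 − 10.266)²/10.266 = 39.262756/10.266 = 3.8245
symbol 2: (16 − 11.484)²/11.484 = 20.394256/11.484 = 1.7759
symbol 3: (15 − 20.619)²/20.619 = 31.573161/20.619 = 1.5313
symbol 4: (22 − 20.358)²/20.358 = 2.696164/20.358 = 0.1324
symbol 5: (13 − 10.266)²/10.266 = 7.474756/10.266 = 0.7281
symbol 6: (17 − 14.007)²/14.007 = 8.958049/14.007 = 0.6395
Sum = 8.632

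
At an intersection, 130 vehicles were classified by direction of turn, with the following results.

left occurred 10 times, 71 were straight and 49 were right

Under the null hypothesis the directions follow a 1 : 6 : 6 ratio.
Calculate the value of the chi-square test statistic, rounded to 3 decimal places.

4.033

Ratio total = 13. Expected counts: 130×1/13 = 10, 130×6/13 = 60, 130×6/13 = 60.
cat           O        E   (O−E)²/E
left         10       10     0.0000
straight     71       60     2.0167
right        49       60     2.0167
Sum = 4.033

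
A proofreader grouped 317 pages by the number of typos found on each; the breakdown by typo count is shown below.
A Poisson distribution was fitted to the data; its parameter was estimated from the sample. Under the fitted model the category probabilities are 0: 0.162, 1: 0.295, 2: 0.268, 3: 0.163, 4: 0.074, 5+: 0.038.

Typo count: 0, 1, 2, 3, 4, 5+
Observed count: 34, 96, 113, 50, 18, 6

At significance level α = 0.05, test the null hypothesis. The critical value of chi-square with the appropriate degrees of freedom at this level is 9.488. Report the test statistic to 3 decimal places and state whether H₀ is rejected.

Expected counts E_i = n·p_i: 317×0.162 = 51.354, 317×0.295 = 93.515, 317×0.268 = 84.956, 317×0.163 = 51.671, 317×0.074 = 23.458, 317×0.038 = 12.046.
cat         O        E   (O−E)²/E
0          34   51.354     5.8644
1          96   93.515     0.0660
2         113   84.956     9.2573
3          50   51.671     0.0540
4          18   23.458     1.2699
5+          6   12.046     3.0345
Sum = 19.546
df = 4. Since 19.546 > 9.488, we reject H₀.

19.546; reject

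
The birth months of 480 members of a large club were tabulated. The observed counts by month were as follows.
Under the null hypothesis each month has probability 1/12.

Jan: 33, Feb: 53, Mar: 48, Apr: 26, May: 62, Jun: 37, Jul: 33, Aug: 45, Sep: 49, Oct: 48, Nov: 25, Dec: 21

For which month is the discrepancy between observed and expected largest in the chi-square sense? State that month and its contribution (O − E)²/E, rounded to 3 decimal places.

Under H₀ each category has probability 1/12, so each expected count is 480/12 = 40.
Jan: (33 − 40)²/40 = 49/40 = 1.2250
Feb: (53 − 40)²/40 = 169/40 = 4.2250
Mar: (48 − 40)²/40 = 64/40 = 1.6000
Apr: (26 − 40)²/40 = 196/40 = 4.9000
May: (62 − 40)²/40 = 484/40 = 12.1000
Jun: (37 − 40)²/40 = 9/40 = 0.2250
Jul: (33 − 40)²/40 = 49/40 = 1.2250
Aug: (45 − 40)²/40 = 25/40 = 0.6250
Sep: (49 − 40)²/40 = 81/40 = 2.0250
Oct: (48 − 40)²/40 = 64/40 = 1.6000
Nov: (25 − 40)²/40 = 225/40 = 5.6250
Dec: (21 − 40)²/40 = 361/40 = 9.0250
The largest term is for May: 12.100.

May, 12.100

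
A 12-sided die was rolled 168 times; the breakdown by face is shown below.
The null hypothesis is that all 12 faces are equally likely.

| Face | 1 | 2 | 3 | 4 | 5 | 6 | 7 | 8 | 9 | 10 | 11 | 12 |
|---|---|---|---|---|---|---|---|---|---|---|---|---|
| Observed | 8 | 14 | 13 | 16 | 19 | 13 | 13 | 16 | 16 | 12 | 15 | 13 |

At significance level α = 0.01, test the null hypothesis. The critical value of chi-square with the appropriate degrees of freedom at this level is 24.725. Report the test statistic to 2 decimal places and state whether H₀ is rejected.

Under H₀ each category has probability 1/12, so each expected count is 168/12 = 14.
cat         O        E   (O−E)²/E
1           8       14      2.571
2          14       14      0.000
3          13       14      0.071
4          16       14      0.286
5          19       14      1.786
6          13       14      0.071
7          13       14      0.071
8          16       14      0.286
9          16       14      0.286
10         12       14      0.286
11         15       14      0.071
12         13       14      0.071
Sum = 5.86
df = 11. Since 5.86 < 24.725, we do not reject H₀.

5.86; do not reject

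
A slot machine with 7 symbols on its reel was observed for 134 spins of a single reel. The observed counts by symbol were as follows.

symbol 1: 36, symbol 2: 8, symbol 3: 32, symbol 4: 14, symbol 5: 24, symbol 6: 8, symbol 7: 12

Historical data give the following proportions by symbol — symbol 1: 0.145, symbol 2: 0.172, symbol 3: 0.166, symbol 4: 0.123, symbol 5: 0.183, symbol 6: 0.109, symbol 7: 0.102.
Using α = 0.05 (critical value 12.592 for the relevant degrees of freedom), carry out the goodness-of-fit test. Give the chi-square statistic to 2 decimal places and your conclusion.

Expected counts E_i = n·p_i: 134×0.145 = 19.43, 134×0.172 = 23.048, 134×0.166 = 22.244, 134×0.123 = 16.482, 134×0.183 = 24.522, 134×0.109 = 14.606, 134×0.102 = 13.668.
χ² = (36−19.43)²/19.43 + (8−23.048)²/23.048 + (32−22.244)²/22.244 + (14−16.482)²/16.482 + (24−24.522)²/24.522 + (8−14.606)²/14.606 + (12−13.668)²/13.668
   = 14.131 + 9.825 + 4.279 + 0.374 + 0.011 + 2.988 + 0.204
Sum = 31.81
df = 6. Since 31.81 > 12.592, we reject H₀.

31.81; reject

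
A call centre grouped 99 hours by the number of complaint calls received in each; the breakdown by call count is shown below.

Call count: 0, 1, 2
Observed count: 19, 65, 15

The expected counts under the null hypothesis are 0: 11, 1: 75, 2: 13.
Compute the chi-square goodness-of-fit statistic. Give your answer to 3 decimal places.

7.459

0: (19 − 11)²/11 = 64/11 = 5.8182
1: (65 − 75)²/75 = 100/75 = 1.3333
2: (15 − 13)²/13 = 4/13 = 0.3077
Sum = 7.459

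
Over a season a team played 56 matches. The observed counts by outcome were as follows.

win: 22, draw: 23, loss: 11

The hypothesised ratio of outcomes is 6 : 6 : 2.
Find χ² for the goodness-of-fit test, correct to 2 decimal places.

Ratio total = 14. Expected counts: 56×6/14 = 24, 56×6/14 = 24, 56×2/14 = 8.
χ² = (22−24)²/24 + (23−24)²/24 + (11−8)²/8
   = 0.167 + 0.042 + 1.125
Sum = 1.33

1.33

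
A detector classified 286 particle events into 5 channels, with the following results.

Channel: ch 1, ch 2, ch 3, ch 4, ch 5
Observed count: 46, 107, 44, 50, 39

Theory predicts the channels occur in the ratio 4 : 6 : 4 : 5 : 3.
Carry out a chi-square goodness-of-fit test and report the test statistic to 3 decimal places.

Ratio total = 22. Expected counts: 286×4/22 = 52, 286×6/22 = 78, 286×4/22 = 52, 286×5/22 = 65, 286×3/22 = 39.
ch 1: (46 − 52)²/52 = 36/52 = 0.6923
ch 2: (107 − 78)²/78 = 841/78 = 10.7821
ch 3: (44 − 52)²/52 = 64/52 = 1.2308
ch 4: (50 − 65)²/65 = 225/65 = 3.4615
ch 5: (39 − 39)²/39 = 0/39 = 0.0000
Sum = 16.167

16.167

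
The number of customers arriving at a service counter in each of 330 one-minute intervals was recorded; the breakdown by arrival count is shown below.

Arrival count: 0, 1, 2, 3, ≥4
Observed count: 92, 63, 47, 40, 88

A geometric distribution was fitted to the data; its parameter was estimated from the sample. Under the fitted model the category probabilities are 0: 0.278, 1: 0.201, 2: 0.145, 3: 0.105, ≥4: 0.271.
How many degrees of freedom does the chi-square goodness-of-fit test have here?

There are k = 5 categories and 1 parameter estimated from the data, so df = 5 − 1 − 1 = 3.

3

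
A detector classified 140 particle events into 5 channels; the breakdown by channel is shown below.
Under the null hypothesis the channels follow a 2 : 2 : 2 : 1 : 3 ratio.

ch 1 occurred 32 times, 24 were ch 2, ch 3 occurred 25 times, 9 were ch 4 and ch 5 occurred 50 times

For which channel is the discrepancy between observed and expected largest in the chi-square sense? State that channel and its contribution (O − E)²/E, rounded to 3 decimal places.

ch 4, 1.786

Ratio total = 10. Expected counts: 140×2/10 = 28, 140×2/10 = 28, 140×2/10 = 28, 140×1/10 = 14, 140×3/10 = 42.
χ² = (32−28)²/28 + (24−28)²/28 + (25−28)²/28 + (9−14)²/14 + (50−42)²/42
   = 0.5714 + 0.5714 + 0.3214 + 1.7857 + 1.5238
The largest term is for ch 4: 1.786.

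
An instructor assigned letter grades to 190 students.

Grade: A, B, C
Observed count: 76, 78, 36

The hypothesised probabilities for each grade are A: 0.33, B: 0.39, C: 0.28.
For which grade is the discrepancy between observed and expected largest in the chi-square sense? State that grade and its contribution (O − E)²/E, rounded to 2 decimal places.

C, 5.56

Expected counts E_i = n·p_i: 190×0.33 = 62.7, 190×0.39 = 74.1, 190×0.28 = 53.2.
cat         O        E   (O−E)²/E
A          76     62.7      2.821
B          78     74.1      0.205
C          36     53.2      5.561
The largest term is for C: 5.56.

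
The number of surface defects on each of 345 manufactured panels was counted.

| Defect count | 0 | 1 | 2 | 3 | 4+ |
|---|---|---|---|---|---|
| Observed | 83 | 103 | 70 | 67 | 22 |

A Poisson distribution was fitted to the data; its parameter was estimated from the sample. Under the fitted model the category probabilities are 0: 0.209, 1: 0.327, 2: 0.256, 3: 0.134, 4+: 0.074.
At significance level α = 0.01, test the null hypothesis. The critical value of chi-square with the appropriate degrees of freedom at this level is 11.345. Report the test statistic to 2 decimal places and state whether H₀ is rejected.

Expected counts E_i = n·p_i: 345×0.209 = 72.105, 345×0.327 = 112.815, 345×0.256 = 88.32, 345×0.134 = 46.23, 345×0.074 = 25.53.
0: (83 − 72.105)²/72.105 = 118.701025/72.105 = 1.646
1: (103 − 112.815)²/112.815 = 96.334225/112.815 = 0.854
2: (70 − 88.32)²/88.32 = 335.6224/88.32 = 3.800
3: (67 − 46.23)²/46.23 = 431.3929/46.23 = 9.331
4+: (22 − 25.53)²/25.53 = 12.4609/25.53 = 0.488
Sum = 16.12
df = 3. Since 16.12 > 11.345, we reject H₀.

16.12; reject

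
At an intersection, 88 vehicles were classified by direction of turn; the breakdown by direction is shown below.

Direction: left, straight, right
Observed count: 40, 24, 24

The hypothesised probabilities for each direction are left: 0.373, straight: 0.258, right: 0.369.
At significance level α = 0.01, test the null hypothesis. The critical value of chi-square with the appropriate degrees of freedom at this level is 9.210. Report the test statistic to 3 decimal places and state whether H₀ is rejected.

Expected counts E_i = n·p_i: 88×0.373 = 32.824, 88×0.258 = 22.704, 88×0.369 = 32.472.
left: (40 − 32.824)²/32.824 = 51.494976/32.824 = 1.5688
straight: (24 − 22.704)²/22.704 = 1.679616/22.704 = 0.0740
right: (24 − 32.472)²/32.472 = 71.774784/32.472 = 2.2104
Sum = 3.853
df = 2. Since 3.853 < 9.210, we do not reject H₀.

3.853; do not reject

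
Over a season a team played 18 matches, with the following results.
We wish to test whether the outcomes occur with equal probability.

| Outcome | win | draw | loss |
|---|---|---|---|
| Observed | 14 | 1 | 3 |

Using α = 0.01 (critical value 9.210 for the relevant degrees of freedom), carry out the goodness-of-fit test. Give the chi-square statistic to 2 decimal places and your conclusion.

Under H₀ each category has probability 1/3, so each expected count is 18/3 = 6.
cat         O        E   (O−E)²/E
win        14        6     10.667
draw        1        6      4.167
loss        3        6      1.500
Sum = 16.33
df = 2. Since 16.33 > 9.210, we reject H₀.

16.33; reject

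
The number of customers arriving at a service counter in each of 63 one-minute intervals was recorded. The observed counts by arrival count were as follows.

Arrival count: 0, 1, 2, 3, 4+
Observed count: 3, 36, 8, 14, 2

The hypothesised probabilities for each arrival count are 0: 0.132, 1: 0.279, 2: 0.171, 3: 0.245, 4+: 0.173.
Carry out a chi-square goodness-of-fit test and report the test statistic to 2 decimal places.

30.82

Expected counts E_i = n·p_i: 63×0.132 = 8.316, 63×0.279 = 17.577, 63×0.171 = 10.773, 63×0.245 = 15.435, 63×0.173 = 10.899.
cat         O        E   (O−E)²/E
0           3    8.316      3.398
1          36   17.577     19.310
2           8   10.773      0.714
3          14   15.435      0.133
4+          2   10.899      7.266
Sum = 30.82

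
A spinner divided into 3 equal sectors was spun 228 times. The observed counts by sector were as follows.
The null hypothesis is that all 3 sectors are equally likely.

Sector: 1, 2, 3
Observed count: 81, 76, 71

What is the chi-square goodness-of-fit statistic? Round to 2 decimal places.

Expected count for each of the 3 categories: 228/3 = 76.
cat         O        E   (O−E)²/E
1          81       76      0.329
2          76       76      0.000
3          71       76      0.329
Sum = 0.66

0.66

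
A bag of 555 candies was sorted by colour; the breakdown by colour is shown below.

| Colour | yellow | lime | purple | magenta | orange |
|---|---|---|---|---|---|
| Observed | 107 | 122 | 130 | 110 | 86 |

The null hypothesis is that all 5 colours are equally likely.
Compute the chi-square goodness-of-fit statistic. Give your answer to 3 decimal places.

10.126

Under H₀ each category has probability 1/5, so each expected count is 555/5 = 111.
yellow: (107 − 111)²/111 = 16/111 = 0.1441
lime: (122 − 111)²/111 = 121/111 = 1.0901
purple: (130 − 111)²/111 = 361/111 = 3.2523
magenta: (110 − 111)²/111 = 1/111 = 0.0090
orange: (86 − 111)²/111 = 625/111 = 5.6306
Sum = 10.126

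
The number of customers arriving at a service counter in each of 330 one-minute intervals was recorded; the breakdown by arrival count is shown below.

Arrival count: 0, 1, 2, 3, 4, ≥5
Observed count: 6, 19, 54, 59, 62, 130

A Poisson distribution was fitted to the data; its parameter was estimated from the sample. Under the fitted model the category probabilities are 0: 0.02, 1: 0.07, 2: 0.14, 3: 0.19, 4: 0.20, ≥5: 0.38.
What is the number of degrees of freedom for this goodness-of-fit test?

There are k = 6 categories and 1 parameter estimated from the data, so df = 6 − 1 − 1 = 4.

4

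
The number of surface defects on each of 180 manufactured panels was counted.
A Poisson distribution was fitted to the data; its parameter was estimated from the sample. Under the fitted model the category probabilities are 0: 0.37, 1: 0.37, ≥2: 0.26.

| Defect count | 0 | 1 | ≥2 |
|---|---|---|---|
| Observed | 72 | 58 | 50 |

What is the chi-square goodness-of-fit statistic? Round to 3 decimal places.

Expected counts E_i = n·p_i: 180×0.37 = 66.6, 180×0.37 = 66.6, 180×0.26 = 46.8.
χ² = (72−66.6)²/66.6 + (58−66.6)²/66.6 + (50−46.8)²/46.8
   = 0.4378 + 1.1105 + 0.2188
Sum = 1.767

1.767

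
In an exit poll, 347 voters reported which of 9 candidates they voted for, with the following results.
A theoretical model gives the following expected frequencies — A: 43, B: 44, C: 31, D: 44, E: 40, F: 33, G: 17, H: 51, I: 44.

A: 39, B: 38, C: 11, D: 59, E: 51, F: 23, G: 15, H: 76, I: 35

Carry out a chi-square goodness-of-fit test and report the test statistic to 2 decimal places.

cat         O        E   (O−E)²/E
A          39       43      0.372
B          38       44      0.818
C          11       31     12.903
D          59       44      5.114
E          51       40      3.025
F          23       33      3.030
G          15       17      0.235
H          76       51     12.255
I          35       44      1.841
Sum = 39.59

39.59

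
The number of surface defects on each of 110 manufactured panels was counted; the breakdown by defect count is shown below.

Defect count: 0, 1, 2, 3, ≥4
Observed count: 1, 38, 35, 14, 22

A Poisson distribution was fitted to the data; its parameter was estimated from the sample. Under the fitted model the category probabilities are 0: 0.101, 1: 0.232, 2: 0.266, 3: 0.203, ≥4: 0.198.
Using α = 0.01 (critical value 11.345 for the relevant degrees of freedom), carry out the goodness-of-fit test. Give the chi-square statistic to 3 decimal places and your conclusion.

Expected counts E_i = n·p_i: 110×0.101 = 11.11, 110×0.232 = 25.52, 110×0.266 = 29.26, 110×0.203 = 22.33, 110×0.198 = 21.78.
0: (1 − 11.11)²/11.11 = 102.2121/11.11 = 9.2000
1: (38 − 25.52)²/25.52 = 155.7504/25.52 = 6.1031
2: (35 − 29.26)²/29.26 = 32.9476/29.26 = 1.1260
3: (14 − 22.33)²/22.33 = 69.3889/22.33 = 3.1074
≥4: (22 − 21.78)²/21.78 = 0.0484/21.78 = 0.0022
Sum = 19.539
df = 3. Since 19.539 > 11.345, we reject H₀.

19.539; reject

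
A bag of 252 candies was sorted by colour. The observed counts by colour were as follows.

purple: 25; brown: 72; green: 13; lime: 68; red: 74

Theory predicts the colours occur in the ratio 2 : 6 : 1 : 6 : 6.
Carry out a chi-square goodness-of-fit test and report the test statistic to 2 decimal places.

0.40

Ratio total = 21. Expected counts: 252×2/21 = 24, 252×6/21 = 72, 252×1/21 = 12, 252×6/21 = 72, 252×6/21 = 72.
χ² = (25−24)²/24 + (72−72)²/72 + (13−12)²/12 + (68−72)²/72 + (74−72)²/72
   = 0.042 + 0.000 + 0.083 + 0.222 + 0.056
Sum = 0.40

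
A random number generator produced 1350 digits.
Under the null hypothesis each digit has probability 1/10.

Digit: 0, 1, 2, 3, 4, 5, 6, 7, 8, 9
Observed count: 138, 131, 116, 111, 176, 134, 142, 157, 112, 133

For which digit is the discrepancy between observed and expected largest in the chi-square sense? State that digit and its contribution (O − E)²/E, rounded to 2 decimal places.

4, 12.45

Expected count for each of the 10 categories: 1350/10 = 135.
0: (138 − 135)²/135 = 9/135 = 0.067
1: (131 − 135)²/135 = 16/135 = 0.119
2: (116 − 135)²/135 = 361/135 = 2.674
3: (111 − 135)²/135 = 576/135 = 4.267
4: (176 − 135)²/135 = 1681/135 = 12.452
5: (134 − 135)²/135 = 1/135 = 0.007
6: (142 − 135)²/135 = 49/135 = 0.363
7: (157 − 135)²/135 = 484/135 = 3.585
8: (112 − 135)²/135 = 529/135 = 3.919
9: (133 − 135)²/135 = 4/135 = 0.030
The largest term is for 4: 12.45.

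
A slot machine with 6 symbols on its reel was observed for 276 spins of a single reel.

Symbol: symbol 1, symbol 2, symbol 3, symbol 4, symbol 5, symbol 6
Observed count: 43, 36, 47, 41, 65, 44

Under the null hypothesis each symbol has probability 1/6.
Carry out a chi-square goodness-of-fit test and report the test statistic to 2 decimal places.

10.87

Under H₀ each category has probability 1/6, so each expected count is 276/6 = 46.
χ² = (43−46)²/46 + (36−46)²/46 + (47−46)²/46 + (41−46)²/46 + (65−46)²/46 + (44−46)²/46
   = 0.196 + 2.174 + 0.022 + 0.543 + 7.848 + 0.087
Sum = 10.87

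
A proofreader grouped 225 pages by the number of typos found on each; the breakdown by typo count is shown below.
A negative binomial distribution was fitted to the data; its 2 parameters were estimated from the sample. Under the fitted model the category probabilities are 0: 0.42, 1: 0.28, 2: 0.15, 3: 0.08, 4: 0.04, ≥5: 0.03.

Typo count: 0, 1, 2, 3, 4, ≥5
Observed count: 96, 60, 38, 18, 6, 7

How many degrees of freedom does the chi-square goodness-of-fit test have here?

There are k = 6 categories and 2 parameters estimated from the data, so df = 6 − 1 − 2 = 3.

3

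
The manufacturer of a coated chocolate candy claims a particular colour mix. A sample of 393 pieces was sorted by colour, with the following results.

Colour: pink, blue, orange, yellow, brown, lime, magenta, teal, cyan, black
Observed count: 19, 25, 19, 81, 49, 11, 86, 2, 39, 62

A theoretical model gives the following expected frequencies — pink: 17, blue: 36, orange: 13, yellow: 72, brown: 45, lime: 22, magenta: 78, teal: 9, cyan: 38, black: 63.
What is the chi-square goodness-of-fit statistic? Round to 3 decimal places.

cat          O        E   (O−E)²/E
pink        19       17     0.2353
blue        25       36     3.3611
orange      19       13     2.7692
yellow      81       72     1.1250
brown       49       45     0.3556
lime        11       22     5.5000
magenta     86       78     0.8205
teal         2        9     5.4444
cyan        39       38     0.0263
black       62       63     0.0159
Sum = 19.653

19.653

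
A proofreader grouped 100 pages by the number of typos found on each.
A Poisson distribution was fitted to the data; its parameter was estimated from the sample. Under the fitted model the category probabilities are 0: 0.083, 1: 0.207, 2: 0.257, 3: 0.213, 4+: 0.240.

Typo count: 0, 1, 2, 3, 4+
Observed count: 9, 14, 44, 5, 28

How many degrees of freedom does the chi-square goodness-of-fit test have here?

There are k = 5 categories and 1 parameter estimated from the data, so df = 5 − 1 − 1 = 3.

3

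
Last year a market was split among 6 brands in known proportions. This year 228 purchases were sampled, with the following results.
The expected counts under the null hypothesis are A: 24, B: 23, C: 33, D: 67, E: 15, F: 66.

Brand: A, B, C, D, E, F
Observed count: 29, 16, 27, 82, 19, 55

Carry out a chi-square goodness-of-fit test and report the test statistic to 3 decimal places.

χ² = (29−24)²/24 + (16−23)²/23 + (27−33)²/33 + (82−67)²/67 + (19−15)²/15 + (55−66)²/66
   = 1.0417 + 2.1304 + 1.0909 + 3.3582 + 1.0667 + 1.8333
Sum = 10.521

10.521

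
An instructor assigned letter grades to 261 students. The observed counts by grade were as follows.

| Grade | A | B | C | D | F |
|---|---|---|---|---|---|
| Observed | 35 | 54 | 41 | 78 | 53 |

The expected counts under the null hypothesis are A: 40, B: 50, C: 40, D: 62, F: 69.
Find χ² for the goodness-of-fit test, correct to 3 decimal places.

cat         O        E   (O−E)²/E
A          35       40     0.6250
B          54       50     0.3200
C          41       40     0.0250
D          78       62     4.1290
F          53       69     3.7101
Sum = 8.809

8.809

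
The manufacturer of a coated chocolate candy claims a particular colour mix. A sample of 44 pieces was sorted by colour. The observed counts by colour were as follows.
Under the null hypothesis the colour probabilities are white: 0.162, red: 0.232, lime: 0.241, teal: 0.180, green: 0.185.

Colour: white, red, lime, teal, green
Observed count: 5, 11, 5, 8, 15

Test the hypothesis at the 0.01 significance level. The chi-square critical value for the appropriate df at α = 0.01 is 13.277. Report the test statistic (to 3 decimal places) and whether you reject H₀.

Expected counts E_i = n·p_i: 44×0.162 = 7.128, 44×0.232 = 10.208, 44×0.241 = 10.604, 44×0.180 = 7.92, 44×0.185 = 8.14.
χ² = (5−7.128)²/7.128 + (11−10.208)²/10.208 + (5−10.604)²/10.604 + (8−7.92)²/7.92 + (15−8.14)²/8.14
   = 0.6353 + 0.0614 + 2.9616 + 0.0008 + 5.7813
Sum = 9.440
df = 4. Since 9.440 < 13.277, we do not reject H₀.

9.440; do not reject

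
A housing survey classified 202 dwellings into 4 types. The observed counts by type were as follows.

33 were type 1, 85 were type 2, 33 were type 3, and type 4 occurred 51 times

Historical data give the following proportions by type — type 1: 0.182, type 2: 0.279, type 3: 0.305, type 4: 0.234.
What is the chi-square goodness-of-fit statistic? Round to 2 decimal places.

28.52

Expected counts E_i = n·p_i: 202×0.182 = 36.764, 202×0.279 = 56.358, 202×0.305 = 61.61, 202×0.234 = 47.268.
type 1: (33 − 36.764)²/36.764 = 14.167696/36.764 = 0.385
type 2: (85 − 56.358)²/56.358 = 820.364164/56.358 = 14.556
type 3: (33 − 61.61)²/61.61 = 818.5321/61.61 = 13.286
type 4: (51 − 47.268)²/47.268 = 13.927824/47.268 = 0.295
Sum = 28.52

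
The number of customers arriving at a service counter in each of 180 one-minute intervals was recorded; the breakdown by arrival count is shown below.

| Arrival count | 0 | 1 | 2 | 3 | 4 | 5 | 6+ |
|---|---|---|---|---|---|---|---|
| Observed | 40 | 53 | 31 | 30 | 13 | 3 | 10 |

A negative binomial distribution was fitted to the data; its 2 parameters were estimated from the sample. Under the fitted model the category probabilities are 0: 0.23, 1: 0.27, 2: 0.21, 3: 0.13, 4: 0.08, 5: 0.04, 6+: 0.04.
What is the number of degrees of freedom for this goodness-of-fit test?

4

There are k = 7 categories and 2 parameters estimated from the data, so df = 7 − 1 − 2 = 4.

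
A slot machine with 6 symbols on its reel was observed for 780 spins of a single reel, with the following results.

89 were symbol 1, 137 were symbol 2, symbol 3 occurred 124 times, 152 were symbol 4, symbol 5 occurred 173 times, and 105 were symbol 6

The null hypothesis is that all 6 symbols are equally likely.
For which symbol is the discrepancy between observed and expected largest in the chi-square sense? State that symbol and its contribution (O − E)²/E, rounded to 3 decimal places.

Under H₀ each category has probability 1/6, so each expected count is 780/6 = 130.
symbol 1: (89 − 130)²/130 = 1681/130 = 12.9308
symbol 2: (137 − 130)²/130 = 49/130 = 0.3769
symbol 3: (124 − 130)²/130 = 36/130 = 0.2769
symbol 4: (152 − 130)²/130 = 484/130 = 3.7231
symbol 5: (173 − 130)²/130 = 1849/130 = 14.2231
symbol 6: (105 − 130)²/130 = 625/130 = 4.8077
The largest term is for symbol 5: 14.223.

symbol 5, 14.223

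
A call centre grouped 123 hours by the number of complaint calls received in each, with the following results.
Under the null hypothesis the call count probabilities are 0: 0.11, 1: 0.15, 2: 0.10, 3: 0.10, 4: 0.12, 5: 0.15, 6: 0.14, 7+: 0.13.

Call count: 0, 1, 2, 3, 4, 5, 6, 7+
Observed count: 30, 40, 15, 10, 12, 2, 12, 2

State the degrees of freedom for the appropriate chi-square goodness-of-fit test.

There are k = 8 categories and no parameters were estimated from the data, so df = 8 − 1 = 7.

7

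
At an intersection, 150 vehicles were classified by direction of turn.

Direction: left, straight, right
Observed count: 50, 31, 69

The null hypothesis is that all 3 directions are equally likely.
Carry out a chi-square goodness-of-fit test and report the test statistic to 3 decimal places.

Expected count for each of the 3 categories: 150/3 = 50.
cat           O        E   (O−E)²/E
left         50       50     0.0000
straight     31       50     7.2200
right        69       50     7.2200
Sum = 14.440

14.440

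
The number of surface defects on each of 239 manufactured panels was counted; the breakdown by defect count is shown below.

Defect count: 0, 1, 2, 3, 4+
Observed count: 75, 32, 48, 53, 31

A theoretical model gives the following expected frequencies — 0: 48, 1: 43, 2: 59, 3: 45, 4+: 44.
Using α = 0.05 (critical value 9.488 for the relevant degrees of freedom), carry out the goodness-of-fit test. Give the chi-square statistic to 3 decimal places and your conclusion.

25.315; reject

0: (75 − 48)²/48 = 729/48 = 15.1875
1: (32 − 43)²/43 = 121/43 = 2.8140
2: (48 − 59)²/59 = 121/59 = 2.0508
3: (53 − 45)²/45 = 64/45 = 1.4222
4+: (31 − 44)²/44 = 169/44 = 3.8409
Sum = 25.315
df = 4. Since 25.315 > 9.488, we reject H₀.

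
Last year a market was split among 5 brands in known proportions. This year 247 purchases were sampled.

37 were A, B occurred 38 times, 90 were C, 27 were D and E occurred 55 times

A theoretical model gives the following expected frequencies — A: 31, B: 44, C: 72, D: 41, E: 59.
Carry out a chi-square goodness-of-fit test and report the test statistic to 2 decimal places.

cat         O        E   (O−E)²/E
A          37       31      1.161
B          38       44      0.818
C          90       72      4.500
D          27       41      4.780
E          55       59      0.271
Sum = 11.53

11.53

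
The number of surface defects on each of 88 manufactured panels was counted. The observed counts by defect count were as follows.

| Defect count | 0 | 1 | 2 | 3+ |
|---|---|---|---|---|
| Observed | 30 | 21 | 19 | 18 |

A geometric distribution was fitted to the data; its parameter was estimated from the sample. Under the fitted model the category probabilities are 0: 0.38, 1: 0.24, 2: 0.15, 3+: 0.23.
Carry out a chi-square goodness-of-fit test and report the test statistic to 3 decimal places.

3.151

Expected counts E_i = n·p_i: 88×0.38 = 33.44, 88×0.24 = 21.12, 88×0.15 = 13.2, 88×0.23 = 20.24.
χ² = (30−33.44)²/33.44 + (21−21.12)²/21.12 + (19−13.2)²/13.2 + (18−20.24)²/20.24
   = 0.3539 + 0.0007 + 2.5485 + 0.2479
Sum = 3.151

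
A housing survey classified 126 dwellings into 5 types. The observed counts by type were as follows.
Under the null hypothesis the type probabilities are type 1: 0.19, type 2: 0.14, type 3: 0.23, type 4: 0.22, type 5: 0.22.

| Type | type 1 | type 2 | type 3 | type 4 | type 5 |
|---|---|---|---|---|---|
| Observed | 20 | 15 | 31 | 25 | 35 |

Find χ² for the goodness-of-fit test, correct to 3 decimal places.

Expected counts E_i = n·p_i: 126×0.19 = 23.94, 126×0.14 = 17.64, 126×0.23 = 28.98, 126×0.22 = 27.72, 126×0.22 = 27.72.
cat         O        E   (O−E)²/E
type 1     20    23.94     0.6484
type 2     15    17.64     0.3951
type 3     31    28.98     0.1408
type 4     25    27.72     0.2669
type 5     35    27.72     1.9119
Sum = 3.363

3.363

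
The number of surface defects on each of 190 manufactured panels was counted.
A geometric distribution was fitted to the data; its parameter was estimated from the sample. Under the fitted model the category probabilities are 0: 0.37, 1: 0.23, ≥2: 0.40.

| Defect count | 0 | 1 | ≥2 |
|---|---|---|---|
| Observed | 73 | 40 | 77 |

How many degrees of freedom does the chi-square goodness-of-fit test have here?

There are k = 3 categories and 1 parameter estimated from the data, so df = 3 − 1 − 1 = 1.

1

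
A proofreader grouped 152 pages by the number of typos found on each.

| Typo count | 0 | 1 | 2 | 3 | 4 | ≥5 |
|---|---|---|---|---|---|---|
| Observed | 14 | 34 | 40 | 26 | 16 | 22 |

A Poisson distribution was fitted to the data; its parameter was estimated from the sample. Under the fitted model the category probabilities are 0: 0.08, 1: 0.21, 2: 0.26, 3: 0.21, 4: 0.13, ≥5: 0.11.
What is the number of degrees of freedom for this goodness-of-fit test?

There are k = 6 categories and 1 parameter estimated from the data, so df = 6 − 1 − 1 = 4.

4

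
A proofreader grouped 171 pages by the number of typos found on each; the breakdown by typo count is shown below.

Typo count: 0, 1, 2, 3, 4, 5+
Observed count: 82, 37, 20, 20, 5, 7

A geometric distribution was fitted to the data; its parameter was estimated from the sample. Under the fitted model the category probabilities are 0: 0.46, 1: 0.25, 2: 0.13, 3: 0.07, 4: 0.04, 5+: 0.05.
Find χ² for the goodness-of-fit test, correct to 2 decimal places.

7.30

Expected counts E_i = n·p_i: 171×0.46 = 78.66, 171×0.25 = 42.75, 171×0.13 = 22.23, 171×0.07 = 11.97, 171×0.04 = 6.84, 171×0.05 = 8.55.
cat         O        E   (O−E)²/E
0          82    78.66      0.142
1          37    42.75      0.773
2          20    22.23      0.224
3          20    11.97      5.387
4           5     6.84      0.495
5+          7     8.55      0.281
Sum = 7.30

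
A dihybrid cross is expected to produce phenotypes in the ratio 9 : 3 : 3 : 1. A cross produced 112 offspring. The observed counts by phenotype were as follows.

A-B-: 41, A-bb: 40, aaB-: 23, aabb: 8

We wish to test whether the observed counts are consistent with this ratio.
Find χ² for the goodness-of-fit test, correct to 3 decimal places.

Ratio total = 16. Expected counts: 112×9/16 = 63, 112×3/16 = 21, 112×3/16 = 21, 112×1/16 = 7.
A-B-: (41 − 63)²/63 = 484/63 = 7.6825
A-bb: (40 − 21)²/21 = 361/21 = 17.1905
aaB-: (23 − 21)²/21 = 4/21 = 0.1905
aabb: (8 − 7)²/7 = 1/7 = 0.1429
Sum = 25.206

25.206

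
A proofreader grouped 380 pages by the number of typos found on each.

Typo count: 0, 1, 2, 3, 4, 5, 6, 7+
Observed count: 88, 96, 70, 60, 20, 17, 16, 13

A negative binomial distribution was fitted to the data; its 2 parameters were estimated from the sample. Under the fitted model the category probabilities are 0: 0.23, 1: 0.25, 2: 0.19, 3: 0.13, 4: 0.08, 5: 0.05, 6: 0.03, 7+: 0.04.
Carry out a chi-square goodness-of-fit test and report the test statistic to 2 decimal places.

8.30

Expected counts E_i = n·p_i: 380×0.23 = 87.4, 380×0.25 = 95, 380×0.19 = 72.2, 380×0.13 = 49.4, 380×0.08 = 30.4, 380×0.05 = 19, 380×0.03 = 11.4, 380×0.04 = 15.2.
χ² = (88−87.4)²/87.4 + (96−95)²/95 + (70−72.2)²/72.2 + (60−49.4)²/49.4 + (20−30.4)²/30.4 + (17−19)²/19 + (16−11.4)²/11.4 + (13−15.2)²/15.2
   = 0.004 + 0.011 + 0.067 + 2.274 + 3.558 + 0.211 + 1.856 + 0.318
Sum = 8.30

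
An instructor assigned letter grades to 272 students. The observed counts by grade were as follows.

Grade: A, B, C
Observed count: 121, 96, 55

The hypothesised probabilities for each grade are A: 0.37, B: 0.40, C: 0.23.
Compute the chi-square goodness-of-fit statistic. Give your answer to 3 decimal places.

6.538

Expected counts E_i = n·p_i: 272×0.37 = 100.64, 272×0.40 = 108.8, 272×0.23 = 62.56.
cat         O        E   (O−E)²/E
A         121   100.64     4.1189
B          96    108.8     1.5059
C          55    62.56     0.9136
Sum = 6.538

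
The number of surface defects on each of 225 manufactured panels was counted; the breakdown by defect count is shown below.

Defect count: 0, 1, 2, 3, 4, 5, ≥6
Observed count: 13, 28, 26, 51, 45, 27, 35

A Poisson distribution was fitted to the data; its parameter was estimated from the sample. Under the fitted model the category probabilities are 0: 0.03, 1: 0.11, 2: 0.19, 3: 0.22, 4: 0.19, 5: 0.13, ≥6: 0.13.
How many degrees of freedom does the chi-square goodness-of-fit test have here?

There are k = 7 categories and 1 parameter estimated from the data, so df = 7 − 1 − 1 = 5.

5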